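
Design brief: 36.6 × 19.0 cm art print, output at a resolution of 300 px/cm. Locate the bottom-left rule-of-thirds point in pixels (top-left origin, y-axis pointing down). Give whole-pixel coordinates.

(3660, 3800)

In pixels the canvas is 36.6 × 300 = 10980 wide and 19.0 × 300 = 5700 tall.
The bottom-left point is one-third across and two-thirds down:
x = 1 × 10980/3 ≈ 3660; y = 2 × 5700/3 ≈ 3800.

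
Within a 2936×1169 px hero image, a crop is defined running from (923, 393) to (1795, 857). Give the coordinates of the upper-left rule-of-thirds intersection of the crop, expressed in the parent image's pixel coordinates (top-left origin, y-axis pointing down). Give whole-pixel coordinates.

x = 1214 px, y = 548 px

Crop width = 1795 − 923 = 872 px; one third is 290.67 px.
Crop height = 857 − 393 = 464 px; one third is 154.67 px.
The upper-left point is one-third across and one-third down within the crop:
x = 923 + 1 × 290.67 ≈ 1214; y = 393 + 1 × 154.67 ≈ 548.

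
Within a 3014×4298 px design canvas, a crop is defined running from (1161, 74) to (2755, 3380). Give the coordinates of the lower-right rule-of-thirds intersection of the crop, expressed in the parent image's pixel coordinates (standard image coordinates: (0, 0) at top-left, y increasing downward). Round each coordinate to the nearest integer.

x = 2224 px, y = 2278 px

Crop width = 2755 − 1161 = 1594 px; one third is 531.33 px.
Crop height = 3380 − 74 = 3306 px; one third is 1102.00 px.
The lower-right point is two-thirds across and two-thirds down within the crop:
x = 1161 + 2 × 531.33 ≈ 2224; y = 74 + 2 × 1102.00 ≈ 2278.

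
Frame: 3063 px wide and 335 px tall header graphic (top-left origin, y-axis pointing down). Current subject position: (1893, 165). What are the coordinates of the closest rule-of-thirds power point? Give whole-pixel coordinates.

Third lines: x ∈ {1021, 2042}, y ∈ {112, 223}.
1893 is closer to x = 2042; 165 is closer to y = 112.
So the nearest intersection is the upper-right power point.

(2042, 112)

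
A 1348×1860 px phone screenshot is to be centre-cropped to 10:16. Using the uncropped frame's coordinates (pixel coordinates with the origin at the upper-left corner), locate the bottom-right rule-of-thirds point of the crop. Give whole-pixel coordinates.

1348/1860 > 10/16, so the 10:16 crop keeps the full height 1860 and trims width to 1860 × 10/16 = 1162.50 px.
Left offset = (1348 − 1162.50)/2 = 92.75 px; top offset = 0.
Bottom-right is two-thirds across and two-thirds down within the crop:
x = 92.75 + 2 × 1162.50/3 ≈ 868; y = 0.00 + 2 × 1860.00/3 ≈ 1240.

x = 868 px, y = 1240 px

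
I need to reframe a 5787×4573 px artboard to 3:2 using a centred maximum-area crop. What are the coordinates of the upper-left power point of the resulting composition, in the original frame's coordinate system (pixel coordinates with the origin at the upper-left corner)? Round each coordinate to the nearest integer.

5787/4573 < 3/2, so the 3:2 crop keeps the full width 5787 and trims height to 5787 × 2/3 = 3858.00 px.
Top offset = (4573 − 3858.00)/2 = 357.50 px; left offset = 0.
Upper-left is one-third across and one-third down within the crop:
x = 0.00 + 1 × 5787.00/3 ≈ 1929; y = 357.50 + 1 × 3858.00/3 ≈ 1644.

x = 1929 px, y = 1644 px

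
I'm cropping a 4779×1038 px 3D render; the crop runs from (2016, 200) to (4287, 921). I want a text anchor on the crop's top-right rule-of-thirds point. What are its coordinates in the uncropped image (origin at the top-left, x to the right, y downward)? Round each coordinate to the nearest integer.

Crop width = 4287 − 2016 = 2271 px; one third is 757.00 px.
Crop height = 921 − 200 = 721 px; one third is 240.33 px.
The top-right point is two-thirds across and one-third down within the crop:
x = 2016 + 2 × 757.00 ≈ 3530; y = 200 + 1 × 240.33 ≈ 440.

x = 3530 px, y = 440 px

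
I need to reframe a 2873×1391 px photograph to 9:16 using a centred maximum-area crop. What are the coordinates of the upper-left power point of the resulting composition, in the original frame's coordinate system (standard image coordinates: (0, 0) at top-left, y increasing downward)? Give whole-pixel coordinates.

x = 1306 px, y = 464 px

2873/1391 > 9/16, so the 9:16 crop keeps the full height 1391 and trims width to 1391 × 9/16 = 782.44 px.
Left offset = (2873 − 782.44)/2 = 1045.28 px; top offset = 0.
Upper-left is one-third across and one-third down within the crop:
x = 1045.28 + 1 × 782.44/3 ≈ 1306; y = 0.00 + 1 × 1391.00/3 ≈ 464.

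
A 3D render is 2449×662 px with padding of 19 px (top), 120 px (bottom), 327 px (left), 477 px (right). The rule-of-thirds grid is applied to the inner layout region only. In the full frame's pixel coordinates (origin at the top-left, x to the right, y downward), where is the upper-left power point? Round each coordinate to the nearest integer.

Content width = 2449 − 327 − 477 = 1645 px; content height = 662 − 19 − 120 = 523 px.
Upper-left is one-third across and one-third down within the inner layout region.
x = 327 + 1 × 1645/3 = 327 + 548.33 ≈ 875
y = 19 + 1 × 523/3 = 19 + 174.33 ≈ 193

x = 875 px, y = 193 px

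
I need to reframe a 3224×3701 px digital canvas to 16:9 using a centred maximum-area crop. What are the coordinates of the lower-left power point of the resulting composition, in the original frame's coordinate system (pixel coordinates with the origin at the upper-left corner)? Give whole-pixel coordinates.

x = 1075 px, y = 2153 px

3224/3701 < 16/9, so the 16:9 crop keeps the full width 3224 and trims height to 3224 × 9/16 = 1813.50 px.
Top offset = (3701 − 1813.50)/2 = 943.75 px; left offset = 0.
Lower-left is one-third across and two-thirds down within the crop:
x = 0.00 + 1 × 3224.00/3 ≈ 1075; y = 943.75 + 2 × 1813.50/3 ≈ 2153.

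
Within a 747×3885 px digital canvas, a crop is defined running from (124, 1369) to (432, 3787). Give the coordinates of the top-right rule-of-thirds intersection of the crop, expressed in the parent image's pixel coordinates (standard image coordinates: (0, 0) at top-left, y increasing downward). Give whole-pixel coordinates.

x = 329 px, y = 2175 px

Crop width = 432 − 124 = 308 px; one third is 102.67 px.
Crop height = 3787 − 1369 = 2418 px; one third is 806.00 px.
The top-right point is two-thirds across and one-third down within the crop:
x = 124 + 2 × 102.67 ≈ 329; y = 1369 + 1 × 806.00 ≈ 2175.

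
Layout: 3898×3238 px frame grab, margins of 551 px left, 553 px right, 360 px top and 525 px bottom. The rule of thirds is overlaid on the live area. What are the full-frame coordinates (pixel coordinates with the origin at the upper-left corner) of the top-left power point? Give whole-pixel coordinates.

Content width = 3898 − 551 − 553 = 2794 px; content height = 3238 − 360 − 525 = 2353 px.
Top-left is one-third across and one-third down within the live area.
x = 551 + 1 × 2794/3 = 551 + 931.33 ≈ 1482
y = 360 + 1 × 2353/3 = 360 + 784.33 ≈ 1144

(1482, 1144)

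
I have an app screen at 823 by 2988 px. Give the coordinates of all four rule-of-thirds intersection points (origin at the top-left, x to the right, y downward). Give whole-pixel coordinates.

(274, 996), (549, 996), (274, 1992), (549, 1992)

One third of 823 is 274.33; one third of 2988 is 996.
Vertical third lines at x = 274 and x = 549; horizontal third lines at y = 996 and y = 1992.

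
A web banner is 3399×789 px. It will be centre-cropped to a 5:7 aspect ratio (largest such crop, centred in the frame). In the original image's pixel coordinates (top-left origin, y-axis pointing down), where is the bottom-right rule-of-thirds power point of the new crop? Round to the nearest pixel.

x = 1793 px, y = 526 px

3399/789 > 5/7, so the 5:7 crop keeps the full height 789 and trims width to 789 × 5/7 = 563.57 px.
Left offset = (3399 − 563.57)/2 = 1417.71 px; top offset = 0.
Bottom-right is two-thirds across and two-thirds down within the crop:
x = 1417.71 + 2 × 563.57/3 ≈ 1793; y = 0.00 + 2 × 789.00/3 ≈ 526.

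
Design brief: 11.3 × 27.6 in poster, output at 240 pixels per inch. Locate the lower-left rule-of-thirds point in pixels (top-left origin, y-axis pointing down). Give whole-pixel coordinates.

In pixels the canvas is 11.3 × 240 = 2712 wide and 27.6 × 240 = 6624 tall.
The lower-left point is one-third across and two-thirds down:
x = 1 × 2712/3 ≈ 904; y = 2 × 6624/3 ≈ 4416.

x = 904 px, y = 4416 px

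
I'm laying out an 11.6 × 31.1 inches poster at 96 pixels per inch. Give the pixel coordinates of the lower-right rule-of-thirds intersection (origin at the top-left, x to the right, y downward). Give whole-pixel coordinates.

x = 742 px, y = 1990 px

In pixels the canvas is 11.6 × 96 = 1113.6 wide and 31.1 × 96 = 2985.6 tall.
The lower-right point is two-thirds across and two-thirds down:
x = 2 × 1113.6/3 ≈ 742; y = 2 × 2985.6/3 ≈ 1990.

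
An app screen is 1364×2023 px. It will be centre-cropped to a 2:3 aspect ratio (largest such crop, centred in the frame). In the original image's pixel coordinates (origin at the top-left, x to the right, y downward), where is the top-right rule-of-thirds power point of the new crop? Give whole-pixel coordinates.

1364/2023 > 2/3, so the 2:3 crop keeps the full height 2023 and trims width to 2023 × 2/3 = 1348.67 px.
Left offset = (1364 − 1348.67)/2 = 7.67 px; top offset = 0.
Top-right is two-thirds across and one-third down within the crop:
x = 7.67 + 2 × 1348.67/3 ≈ 907; y = 0.00 + 1 × 2023.00/3 ≈ 674.

(907, 674)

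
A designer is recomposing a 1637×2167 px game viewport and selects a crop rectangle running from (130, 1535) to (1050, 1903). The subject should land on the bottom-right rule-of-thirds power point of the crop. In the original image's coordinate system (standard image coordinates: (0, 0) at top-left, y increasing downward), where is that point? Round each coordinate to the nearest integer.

Crop width = 1050 − 130 = 920 px; one third is 306.67 px.
Crop height = 1903 − 1535 = 368 px; one third is 122.67 px.
The bottom-right point is two-thirds across and two-thirds down within the crop:
x = 130 + 2 × 306.67 ≈ 743; y = 1535 + 2 × 122.67 ≈ 1780.

x = 743 px, y = 1780 px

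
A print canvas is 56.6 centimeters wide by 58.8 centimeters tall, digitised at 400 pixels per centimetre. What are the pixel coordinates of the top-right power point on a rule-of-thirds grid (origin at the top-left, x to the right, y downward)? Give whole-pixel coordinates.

x = 15093 px, y = 7840 px

In pixels the canvas is 56.6 × 400 = 22640 wide and 58.8 × 400 = 23520 tall.
The top-right point is two-thirds across and one-third down:
x = 2 × 22640/3 ≈ 15093; y = 1 × 23520/3 ≈ 7840.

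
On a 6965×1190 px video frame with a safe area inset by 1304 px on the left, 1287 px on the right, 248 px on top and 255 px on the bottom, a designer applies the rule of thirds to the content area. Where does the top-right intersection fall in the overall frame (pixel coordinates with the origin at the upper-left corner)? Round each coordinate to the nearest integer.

(4220, 477)

Content width = 6965 − 1304 − 1287 = 4374 px; content height = 1190 − 248 − 255 = 687 px.
Top-right is two-thirds across and one-third down within the content area.
x = 1304 + 2 × 4374/3 = 1304 + 2916.00 ≈ 4220
y = 248 + 1 × 687/3 = 248 + 229.00 ≈ 477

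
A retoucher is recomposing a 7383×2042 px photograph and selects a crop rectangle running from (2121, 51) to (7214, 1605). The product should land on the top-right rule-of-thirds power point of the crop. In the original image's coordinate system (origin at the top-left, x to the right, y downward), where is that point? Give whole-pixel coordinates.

(5516, 569)

Crop width = 7214 − 2121 = 5093 px; one third is 1697.67 px.
Crop height = 1605 − 51 = 1554 px; one third is 518.00 px.
The top-right point is two-thirds across and one-third down within the crop:
x = 2121 + 2 × 1697.67 ≈ 5516; y = 51 + 1 × 518.00 ≈ 569.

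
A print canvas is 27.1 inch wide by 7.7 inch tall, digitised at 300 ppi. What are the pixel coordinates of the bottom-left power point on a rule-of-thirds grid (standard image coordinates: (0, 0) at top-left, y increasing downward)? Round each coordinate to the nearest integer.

x = 2710 px, y = 1540 px

In pixels the canvas is 27.1 × 300 = 8130 wide and 7.7 × 300 = 2310 tall.
The bottom-left point is one-third across and two-thirds down:
x = 1 × 8130/3 ≈ 2710; y = 2 × 2310/3 ≈ 1540.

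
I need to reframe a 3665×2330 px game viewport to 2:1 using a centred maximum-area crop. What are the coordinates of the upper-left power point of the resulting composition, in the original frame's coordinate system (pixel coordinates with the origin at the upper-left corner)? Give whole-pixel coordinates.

x = 1222 px, y = 860 px

3665/2330 < 2/1, so the 2:1 crop keeps the full width 3665 and trims height to 3665 × 1/2 = 1832.50 px.
Top offset = (2330 − 1832.50)/2 = 248.75 px; left offset = 0.
Upper-left is one-third across and one-third down within the crop:
x = 0.00 + 1 × 3665.00/3 ≈ 1222; y = 248.75 + 1 × 1832.50/3 ≈ 860.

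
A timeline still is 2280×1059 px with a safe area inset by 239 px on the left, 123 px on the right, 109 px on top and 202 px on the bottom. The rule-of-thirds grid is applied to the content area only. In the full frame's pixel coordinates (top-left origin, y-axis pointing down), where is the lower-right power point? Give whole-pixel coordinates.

x = 1518 px, y = 608 px

Content width = 2280 − 239 − 123 = 1918 px; content height = 1059 − 109 − 202 = 748 px.
Lower-right is two-thirds across and two-thirds down within the content area.
x = 239 + 2 × 1918/3 = 239 + 1278.67 ≈ 1518
y = 109 + 2 × 748/3 = 109 + 498.67 ≈ 608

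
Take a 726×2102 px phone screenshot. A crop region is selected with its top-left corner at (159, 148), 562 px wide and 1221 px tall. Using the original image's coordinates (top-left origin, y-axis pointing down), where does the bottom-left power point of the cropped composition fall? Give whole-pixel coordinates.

(346, 962)

One third of the crop width 562 is 187.33 px.
One third of the crop height 1221 is 407.00 px.
The bottom-left point is one-third across and two-thirds down within the crop:
x = 159 + 1 × 187.33 ≈ 346; y = 148 + 2 × 407.00 ≈ 962.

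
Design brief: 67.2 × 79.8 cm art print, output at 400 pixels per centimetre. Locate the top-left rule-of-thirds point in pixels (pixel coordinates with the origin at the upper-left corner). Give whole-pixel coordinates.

x = 8960 px, y = 10640 px

In pixels the canvas is 67.2 × 400 = 26880 wide and 79.8 × 400 = 31920 tall.
The top-left point is one-third across and one-third down:
x = 1 × 26880/3 ≈ 8960; y = 1 × 31920/3 ≈ 10640.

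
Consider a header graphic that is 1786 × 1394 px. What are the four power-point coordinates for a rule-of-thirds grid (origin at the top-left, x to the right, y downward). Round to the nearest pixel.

One third of 1786 is 595.33; one third of 1394 is 464.67.
Vertical third lines at x = 595 and x = 1191; horizontal third lines at y = 465 and y = 929.

(595, 465), (1191, 465), (595, 929), (1191, 929)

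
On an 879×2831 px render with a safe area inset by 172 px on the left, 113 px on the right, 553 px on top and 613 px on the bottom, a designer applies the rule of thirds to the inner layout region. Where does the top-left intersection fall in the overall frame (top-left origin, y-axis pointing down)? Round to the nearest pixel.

x = 370 px, y = 1108 px

Content width = 879 − 172 − 113 = 594 px; content height = 2831 − 553 − 613 = 1665 px.
Top-left is one-third across and one-third down within the inner layout region.
x = 172 + 1 × 594/3 = 172 + 198.00 ≈ 370
y = 553 + 1 × 1665/3 = 553 + 555.00 ≈ 1108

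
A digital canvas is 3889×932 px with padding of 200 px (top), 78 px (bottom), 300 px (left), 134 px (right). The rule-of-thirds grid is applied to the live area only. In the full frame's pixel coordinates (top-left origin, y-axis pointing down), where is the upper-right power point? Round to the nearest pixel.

Content width = 3889 − 300 − 134 = 3455 px; content height = 932 − 200 − 78 = 654 px.
Upper-right is two-thirds across and one-third down within the live area.
x = 300 + 2 × 3455/3 = 300 + 2303.33 ≈ 2603
y = 200 + 1 × 654/3 = 200 + 218.00 ≈ 418

x = 2603 px, y = 418 px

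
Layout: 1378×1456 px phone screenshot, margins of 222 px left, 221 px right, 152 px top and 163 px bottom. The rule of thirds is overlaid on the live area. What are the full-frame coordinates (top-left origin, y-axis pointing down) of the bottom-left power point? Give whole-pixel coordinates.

x = 534 px, y = 913 px

Content width = 1378 − 222 − 221 = 935 px; content height = 1456 − 152 − 163 = 1141 px.
Bottom-left is one-third across and two-thirds down within the live area.
x = 222 + 1 × 935/3 = 222 + 311.67 ≈ 534
y = 152 + 2 × 1141/3 = 152 + 760.67 ≈ 913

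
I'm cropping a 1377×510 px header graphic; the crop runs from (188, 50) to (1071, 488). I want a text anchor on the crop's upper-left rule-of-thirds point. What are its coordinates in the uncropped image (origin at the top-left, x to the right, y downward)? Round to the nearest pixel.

(482, 196)

Crop width = 1071 − 188 = 883 px; one third is 294.33 px.
Crop height = 488 − 50 = 438 px; one third is 146.00 px.
The upper-left point is one-third across and one-third down within the crop:
x = 188 + 1 × 294.33 ≈ 482; y = 50 + 1 × 146.00 ≈ 196.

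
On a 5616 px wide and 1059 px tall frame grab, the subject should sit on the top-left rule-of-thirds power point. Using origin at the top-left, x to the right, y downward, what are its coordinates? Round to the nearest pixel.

The top-left point sits one-third of the way across and one-third of the way down.
x = 1 × 5616/3 ≈ 1872; y = 1 × 1059/3 ≈ 353.

x = 1872 px, y = 353 px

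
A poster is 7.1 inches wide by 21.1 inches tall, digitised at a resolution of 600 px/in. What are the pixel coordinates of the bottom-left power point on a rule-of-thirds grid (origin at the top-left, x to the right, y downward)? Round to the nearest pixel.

(1420, 8440)

In pixels the canvas is 7.1 × 600 = 4260 wide and 21.1 × 600 = 12660 tall.
The bottom-left point is one-third across and two-thirds down:
x = 1 × 4260/3 ≈ 1420; y = 2 × 12660/3 ≈ 8440.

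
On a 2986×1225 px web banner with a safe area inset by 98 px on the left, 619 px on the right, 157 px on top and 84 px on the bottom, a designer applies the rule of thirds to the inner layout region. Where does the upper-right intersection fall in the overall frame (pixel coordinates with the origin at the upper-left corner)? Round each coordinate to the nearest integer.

(1611, 485)

Content width = 2986 − 98 − 619 = 2269 px; content height = 1225 − 157 − 84 = 984 px.
Upper-right is two-thirds across and one-third down within the inner layout region.
x = 98 + 2 × 2269/3 = 98 + 1512.67 ≈ 1611
y = 157 + 1 × 984/3 = 157 + 328.00 ≈ 485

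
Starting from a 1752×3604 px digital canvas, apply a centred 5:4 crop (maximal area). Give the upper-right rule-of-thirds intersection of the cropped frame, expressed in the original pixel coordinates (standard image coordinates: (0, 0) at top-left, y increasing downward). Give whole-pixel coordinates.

1752/3604 < 5/4, so the 5:4 crop keeps the full width 1752 and trims height to 1752 × 4/5 = 1401.60 px.
Top offset = (3604 − 1401.60)/2 = 1101.20 px; left offset = 0.
Upper-right is two-thirds across and one-third down within the crop:
x = 0.00 + 2 × 1752.00/3 ≈ 1168; y = 1101.20 + 1 × 1401.60/3 ≈ 1568.

x = 1168 px, y = 1568 px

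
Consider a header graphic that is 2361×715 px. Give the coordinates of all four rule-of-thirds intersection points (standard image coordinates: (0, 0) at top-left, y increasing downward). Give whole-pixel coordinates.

One third of 2361 is 787; one third of 715 is 238.33.
Vertical third lines at x = 787 and x = 1574; horizontal third lines at y = 238 and y = 477.

(787, 238), (1574, 238), (787, 477), (1574, 477)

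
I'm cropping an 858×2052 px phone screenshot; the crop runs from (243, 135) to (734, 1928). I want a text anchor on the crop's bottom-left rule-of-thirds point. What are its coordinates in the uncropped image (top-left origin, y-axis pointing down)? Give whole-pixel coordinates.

x = 407 px, y = 1330 px

Crop width = 734 − 243 = 491 px; one third is 163.67 px.
Crop height = 1928 − 135 = 1793 px; one third is 597.67 px.
The bottom-left point is one-third across and two-thirds down within the crop:
x = 243 + 1 × 163.67 ≈ 407; y = 135 + 2 × 597.67 ≈ 1330.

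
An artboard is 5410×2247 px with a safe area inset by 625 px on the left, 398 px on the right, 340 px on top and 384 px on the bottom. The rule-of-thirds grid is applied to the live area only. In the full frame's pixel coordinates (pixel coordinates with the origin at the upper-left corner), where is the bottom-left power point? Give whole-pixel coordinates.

Content width = 5410 − 625 − 398 = 4387 px; content height = 2247 − 340 − 384 = 1523 px.
Bottom-left is one-third across and two-thirds down within the live area.
x = 625 + 1 × 4387/3 = 625 + 1462.33 ≈ 2087
y = 340 + 2 × 1523/3 = 340 + 1015.33 ≈ 1355

(2087, 1355)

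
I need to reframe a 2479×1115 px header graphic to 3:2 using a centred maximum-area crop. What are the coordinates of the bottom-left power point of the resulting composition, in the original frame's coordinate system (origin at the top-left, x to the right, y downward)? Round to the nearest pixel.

2479/1115 > 3/2, so the 3:2 crop keeps the full height 1115 and trims width to 1115 × 3/2 = 1672.50 px.
Left offset = (2479 − 1672.50)/2 = 403.25 px; top offset = 0.
Bottom-left is one-third across and two-thirds down within the crop:
x = 403.25 + 1 × 1672.50/3 ≈ 961; y = 0.00 + 2 × 1115.00/3 ≈ 743.

x = 961 px, y = 743 px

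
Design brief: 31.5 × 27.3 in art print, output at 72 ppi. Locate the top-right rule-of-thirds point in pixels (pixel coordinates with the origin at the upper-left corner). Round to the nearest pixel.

In pixels the canvas is 31.5 × 72 = 2268 wide and 27.3 × 72 = 1965.6 tall.
The top-right point is two-thirds across and one-third down:
x = 2 × 2268/3 ≈ 1512; y = 1 × 1965.6/3 ≈ 655.

x = 1512 px, y = 655 px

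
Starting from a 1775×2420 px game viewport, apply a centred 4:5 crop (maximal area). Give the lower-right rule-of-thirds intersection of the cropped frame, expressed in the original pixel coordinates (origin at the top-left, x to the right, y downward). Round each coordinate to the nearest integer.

(1183, 1580)

1775/2420 < 4/5, so the 4:5 crop keeps the full width 1775 and trims height to 1775 × 5/4 = 2218.75 px.
Top offset = (2420 − 2218.75)/2 = 100.62 px; left offset = 0.
Lower-right is two-thirds across and two-thirds down within the crop:
x = 0.00 + 2 × 1775.00/3 ≈ 1183; y = 100.62 + 2 × 2218.75/3 ≈ 1580.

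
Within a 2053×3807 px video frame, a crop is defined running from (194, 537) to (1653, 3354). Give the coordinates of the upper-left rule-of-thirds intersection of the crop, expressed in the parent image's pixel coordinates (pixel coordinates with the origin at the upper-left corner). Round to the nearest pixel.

Crop width = 1653 − 194 = 1459 px; one third is 486.33 px.
Crop height = 3354 − 537 = 2817 px; one third is 939.00 px.
The upper-left point is one-third across and one-third down within the crop:
x = 194 + 1 × 486.33 ≈ 680; y = 537 + 1 × 939.00 ≈ 1476.

x = 680 px, y = 1476 px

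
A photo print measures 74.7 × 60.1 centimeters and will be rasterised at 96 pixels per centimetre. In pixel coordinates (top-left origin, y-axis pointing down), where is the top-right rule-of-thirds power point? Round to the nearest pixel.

x = 4781 px, y = 1923 px

In pixels the canvas is 74.7 × 96 = 7171.2 wide and 60.1 × 96 = 5769.6 tall.
The top-right point is two-thirds across and one-third down:
x = 2 × 7171.2/3 ≈ 4781; y = 1 × 5769.6/3 ≈ 1923.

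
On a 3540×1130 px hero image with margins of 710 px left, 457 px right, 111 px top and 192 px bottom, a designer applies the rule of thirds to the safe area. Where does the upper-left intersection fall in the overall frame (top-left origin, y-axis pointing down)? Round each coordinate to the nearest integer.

x = 1501 px, y = 387 px

Content width = 3540 − 710 − 457 = 2373 px; content height = 1130 − 111 − 192 = 827 px.
Upper-left is one-third across and one-third down within the safe area.
x = 710 + 1 × 2373/3 = 710 + 791.00 ≈ 1501
y = 111 + 1 × 827/3 = 111 + 275.67 ≈ 387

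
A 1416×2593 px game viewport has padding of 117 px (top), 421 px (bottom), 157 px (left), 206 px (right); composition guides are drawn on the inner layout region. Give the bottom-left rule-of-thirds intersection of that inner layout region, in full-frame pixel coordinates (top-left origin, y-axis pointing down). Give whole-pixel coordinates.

Content width = 1416 − 157 − 206 = 1053 px; content height = 2593 − 117 − 421 = 2055 px.
Bottom-left is one-third across and two-thirds down within the inner layout region.
x = 157 + 1 × 1053/3 = 157 + 351.00 ≈ 508
y = 117 + 2 × 2055/3 = 117 + 1370.00 ≈ 1487

x = 508 px, y = 1487 px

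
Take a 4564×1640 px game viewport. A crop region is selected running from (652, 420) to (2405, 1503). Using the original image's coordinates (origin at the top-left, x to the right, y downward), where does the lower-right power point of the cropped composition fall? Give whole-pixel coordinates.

Crop width = 2405 − 652 = 1753 px; one third is 584.33 px.
Crop height = 1503 − 420 = 1083 px; one third is 361.00 px.
The lower-right point is two-thirds across and two-thirds down within the crop:
x = 652 + 2 × 584.33 ≈ 1821; y = 420 + 2 × 361.00 ≈ 1142.

(1821, 1142)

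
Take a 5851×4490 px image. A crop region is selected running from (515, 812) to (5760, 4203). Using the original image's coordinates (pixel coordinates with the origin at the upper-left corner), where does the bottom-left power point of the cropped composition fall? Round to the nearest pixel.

Crop width = 5760 − 515 = 5245 px; one third is 1748.33 px.
Crop height = 4203 − 812 = 3391 px; one third is 1130.33 px.
The bottom-left point is one-third across and two-thirds down within the crop:
x = 515 + 1 × 1748.33 ≈ 2263; y = 812 + 2 × 1130.33 ≈ 3073.

x = 2263 px, y = 3073 px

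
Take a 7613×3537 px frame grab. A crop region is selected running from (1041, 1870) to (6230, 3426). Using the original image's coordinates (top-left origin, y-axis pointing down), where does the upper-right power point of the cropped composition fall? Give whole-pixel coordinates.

(4500, 2389)

Crop width = 6230 − 1041 = 5189 px; one third is 1729.67 px.
Crop height = 3426 − 1870 = 1556 px; one third is 518.67 px.
The upper-right point is two-thirds across and one-third down within the crop:
x = 1041 + 2 × 1729.67 ≈ 4500; y = 1870 + 1 × 518.67 ≈ 2389.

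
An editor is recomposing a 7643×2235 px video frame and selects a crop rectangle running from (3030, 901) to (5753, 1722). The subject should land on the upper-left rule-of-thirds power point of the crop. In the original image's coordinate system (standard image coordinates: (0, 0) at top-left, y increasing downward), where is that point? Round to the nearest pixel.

Crop width = 5753 − 3030 = 2723 px; one third is 907.67 px.
Crop height = 1722 − 901 = 821 px; one third is 273.67 px.
The upper-left point is one-third across and one-third down within the crop:
x = 3030 + 1 × 907.67 ≈ 3938; y = 901 + 1 × 273.67 ≈ 1175.

x = 3938 px, y = 1175 px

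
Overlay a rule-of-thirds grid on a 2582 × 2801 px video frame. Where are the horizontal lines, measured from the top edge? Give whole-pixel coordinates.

934 px and 1867 px

2801 / 3 = 933.67, so the horizontal lines sit at one and two thirds of 2801.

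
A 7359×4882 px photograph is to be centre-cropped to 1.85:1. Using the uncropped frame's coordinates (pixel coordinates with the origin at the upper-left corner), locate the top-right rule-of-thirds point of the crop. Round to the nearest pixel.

7359/4882 < 1.85/1, so the 1.85:1 crop keeps the full width 7359 and trims height to 7359 × 1/1.85 = 3977.84 px.
Top offset = (4882 − 3977.84)/2 = 452.08 px; left offset = 0.
Top-right is two-thirds across and one-third down within the crop:
x = 0.00 + 2 × 7359.00/3 ≈ 4906; y = 452.08 + 1 × 3977.84/3 ≈ 1778.

x = 4906 px, y = 1778 px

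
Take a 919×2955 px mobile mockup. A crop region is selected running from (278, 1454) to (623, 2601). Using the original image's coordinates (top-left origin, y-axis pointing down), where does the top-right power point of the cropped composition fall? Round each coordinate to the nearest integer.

x = 508 px, y = 1836 px

Crop width = 623 − 278 = 345 px; one third is 115.00 px.
Crop height = 2601 − 1454 = 1147 px; one third is 382.33 px.
The top-right point is two-thirds across and one-third down within the crop:
x = 278 + 2 × 115.00 ≈ 508; y = 1454 + 1 × 382.33 ≈ 1836.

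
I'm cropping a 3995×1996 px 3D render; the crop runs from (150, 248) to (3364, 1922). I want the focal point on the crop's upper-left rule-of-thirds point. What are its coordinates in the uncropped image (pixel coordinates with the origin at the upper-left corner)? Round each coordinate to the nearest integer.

x = 1221 px, y = 806 px

Crop width = 3364 − 150 = 3214 px; one third is 1071.33 px.
Crop height = 1922 − 248 = 1674 px; one third is 558.00 px.
The upper-left point is one-third across and one-third down within the crop:
x = 150 + 1 × 1071.33 ≈ 1221; y = 248 + 1 × 558.00 ≈ 806.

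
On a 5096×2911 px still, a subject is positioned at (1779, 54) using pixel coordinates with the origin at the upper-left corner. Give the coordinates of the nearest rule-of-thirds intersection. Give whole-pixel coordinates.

Third lines: x ∈ {1699, 3397}, y ∈ {970, 1941}.
1779 is closer to x = 1699; 54 is closer to y = 970.
So the nearest intersection is the upper-left power point.

(1699, 970)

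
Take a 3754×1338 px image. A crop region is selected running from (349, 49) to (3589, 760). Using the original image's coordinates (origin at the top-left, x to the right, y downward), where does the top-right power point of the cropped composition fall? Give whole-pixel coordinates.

Crop width = 3589 − 349 = 3240 px; one third is 1080.00 px.
Crop height = 760 − 49 = 711 px; one third is 237.00 px.
The top-right point is two-thirds across and one-third down within the crop:
x = 349 + 2 × 1080.00 ≈ 2509; y = 49 + 1 × 237.00 ≈ 286.

x = 2509 px, y = 286 px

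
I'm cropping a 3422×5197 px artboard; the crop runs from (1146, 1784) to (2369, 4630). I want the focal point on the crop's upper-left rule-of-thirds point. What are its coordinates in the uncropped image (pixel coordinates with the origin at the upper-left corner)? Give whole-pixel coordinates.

Crop width = 2369 − 1146 = 1223 px; one third is 407.67 px.
Crop height = 4630 − 1784 = 2846 px; one third is 948.67 px.
The upper-left point is one-third across and one-third down within the crop:
x = 1146 + 1 × 407.67 ≈ 1554; y = 1784 + 1 × 948.67 ≈ 2733.

(1554, 2733)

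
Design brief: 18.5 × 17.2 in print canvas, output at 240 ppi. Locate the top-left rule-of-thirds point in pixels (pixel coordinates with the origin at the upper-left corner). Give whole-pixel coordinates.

(1480, 1376)

In pixels the canvas is 18.5 × 240 = 4440 wide and 17.2 × 240 = 4128 tall.
The top-left point is one-third across and one-third down:
x = 1 × 4440/3 ≈ 1480; y = 1 × 4128/3 ≈ 1376.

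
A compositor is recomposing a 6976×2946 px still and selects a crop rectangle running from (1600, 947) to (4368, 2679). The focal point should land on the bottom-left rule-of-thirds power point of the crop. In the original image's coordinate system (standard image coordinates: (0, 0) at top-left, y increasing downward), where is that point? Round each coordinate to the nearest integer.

x = 2523 px, y = 2102 px

Crop width = 4368 − 1600 = 2768 px; one third is 922.67 px.
Crop height = 2679 − 947 = 1732 px; one third is 577.33 px.
The bottom-left point is one-third across and two-thirds down within the crop:
x = 1600 + 1 × 922.67 ≈ 2523; y = 947 + 2 × 577.33 ≈ 2102.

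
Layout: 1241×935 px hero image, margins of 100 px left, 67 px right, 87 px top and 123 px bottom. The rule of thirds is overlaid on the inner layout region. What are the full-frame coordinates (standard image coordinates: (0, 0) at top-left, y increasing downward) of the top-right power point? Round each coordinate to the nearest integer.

Content width = 1241 − 100 − 67 = 1074 px; content height = 935 − 87 − 123 = 725 px.
Top-right is two-thirds across and one-third down within the inner layout region.
x = 100 + 2 × 1074/3 = 100 + 716.00 ≈ 816
y = 87 + 1 × 725/3 = 87 + 241.67 ≈ 329

(816, 329)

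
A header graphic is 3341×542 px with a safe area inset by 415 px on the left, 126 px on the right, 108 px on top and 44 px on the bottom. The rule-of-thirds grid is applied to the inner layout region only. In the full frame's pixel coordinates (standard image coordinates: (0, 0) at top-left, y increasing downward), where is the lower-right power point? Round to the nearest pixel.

Content width = 3341 − 415 − 126 = 2800 px; content height = 542 − 108 − 44 = 390 px.
Lower-right is two-thirds across and two-thirds down within the inner layout region.
x = 415 + 2 × 2800/3 = 415 + 1866.67 ≈ 2282
y = 108 + 2 × 390/3 = 108 + 260.00 ≈ 368

x = 2282 px, y = 368 px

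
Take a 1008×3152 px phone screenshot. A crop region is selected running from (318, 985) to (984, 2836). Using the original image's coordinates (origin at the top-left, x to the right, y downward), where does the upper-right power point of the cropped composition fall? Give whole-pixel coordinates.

Crop width = 984 − 318 = 666 px; one third is 222.00 px.
Crop height = 2836 − 985 = 1851 px; one third is 617.00 px.
The upper-right point is two-thirds across and one-third down within the crop:
x = 318 + 2 × 222.00 ≈ 762; y = 985 + 1 × 617.00 ≈ 1602.

(762, 1602)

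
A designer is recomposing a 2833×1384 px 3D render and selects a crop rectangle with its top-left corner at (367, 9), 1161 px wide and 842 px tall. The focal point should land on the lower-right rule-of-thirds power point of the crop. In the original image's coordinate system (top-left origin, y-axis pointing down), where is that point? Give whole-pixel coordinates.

x = 1141 px, y = 570 px

One third of the crop width 1161 is 387.00 px.
One third of the crop height 842 is 280.67 px.
The lower-right point is two-thirds across and two-thirds down within the crop:
x = 367 + 2 × 387.00 ≈ 1141; y = 9 + 2 × 280.67 ≈ 570.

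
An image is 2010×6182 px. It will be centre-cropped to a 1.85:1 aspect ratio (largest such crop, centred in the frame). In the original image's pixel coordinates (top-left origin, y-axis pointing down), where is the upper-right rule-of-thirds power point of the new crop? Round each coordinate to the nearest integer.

2010/6182 < 1.85/1, so the 1.85:1 crop keeps the full width 2010 and trims height to 2010 × 1/1.85 = 1086.49 px.
Top offset = (6182 − 1086.49)/2 = 2547.76 px; left offset = 0.
Upper-right is two-thirds across and one-third down within the crop:
x = 0.00 + 2 × 2010.00/3 ≈ 1340; y = 2547.76 + 1 × 1086.49/3 ≈ 2910.

x = 1340 px, y = 2910 px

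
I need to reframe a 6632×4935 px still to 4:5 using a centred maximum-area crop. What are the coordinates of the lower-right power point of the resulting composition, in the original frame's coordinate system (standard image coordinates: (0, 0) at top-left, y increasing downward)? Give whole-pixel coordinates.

6632/4935 > 4/5, so the 4:5 crop keeps the full height 4935 and trims width to 4935 × 4/5 = 3948.00 px.
Left offset = (6632 − 3948.00)/2 = 1342.00 px; top offset = 0.
Lower-right is two-thirds across and two-thirds down within the crop:
x = 1342.00 + 2 × 3948.00/3 ≈ 3974; y = 0.00 + 2 × 4935.00/3 ≈ 3290.

(3974, 3290)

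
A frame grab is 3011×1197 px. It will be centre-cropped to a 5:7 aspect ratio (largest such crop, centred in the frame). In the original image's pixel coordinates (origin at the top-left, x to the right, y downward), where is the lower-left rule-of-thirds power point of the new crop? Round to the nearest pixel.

x = 1363 px, y = 798 px

3011/1197 > 5/7, so the 5:7 crop keeps the full height 1197 and trims width to 1197 × 5/7 = 855.00 px.
Left offset = (3011 − 855.00)/2 = 1078.00 px; top offset = 0.
Lower-left is one-third across and two-thirds down within the crop:
x = 1078.00 + 1 × 855.00/3 ≈ 1363; y = 0.00 + 2 × 1197.00/3 ≈ 798.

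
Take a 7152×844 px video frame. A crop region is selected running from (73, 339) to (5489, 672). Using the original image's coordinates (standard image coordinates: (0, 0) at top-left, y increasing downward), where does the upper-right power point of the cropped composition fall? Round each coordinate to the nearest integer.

x = 3684 px, y = 450 px

Crop width = 5489 − 73 = 5416 px; one third is 1805.33 px.
Crop height = 672 − 339 = 333 px; one third is 111.00 px.
The upper-right point is two-thirds across and one-third down within the crop:
x = 73 + 2 × 1805.33 ≈ 3684; y = 339 + 1 × 111.00 ≈ 450.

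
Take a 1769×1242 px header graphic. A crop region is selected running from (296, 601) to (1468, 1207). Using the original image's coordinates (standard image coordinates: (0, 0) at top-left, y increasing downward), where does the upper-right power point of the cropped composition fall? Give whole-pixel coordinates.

Crop width = 1468 − 296 = 1172 px; one third is 390.67 px.
Crop height = 1207 − 601 = 606 px; one third is 202.00 px.
The upper-right point is two-thirds across and one-third down within the crop:
x = 296 + 2 × 390.67 ≈ 1077; y = 601 + 1 × 202.00 ≈ 803.

x = 1077 px, y = 803 px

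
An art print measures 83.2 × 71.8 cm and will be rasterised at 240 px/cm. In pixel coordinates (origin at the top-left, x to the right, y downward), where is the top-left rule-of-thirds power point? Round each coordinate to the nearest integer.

x = 6656 px, y = 5744 px

In pixels the canvas is 83.2 × 240 = 19968 wide and 71.8 × 240 = 17232 tall.
The top-left point is one-third across and one-third down:
x = 1 × 19968/3 ≈ 6656; y = 1 × 17232/3 ≈ 5744.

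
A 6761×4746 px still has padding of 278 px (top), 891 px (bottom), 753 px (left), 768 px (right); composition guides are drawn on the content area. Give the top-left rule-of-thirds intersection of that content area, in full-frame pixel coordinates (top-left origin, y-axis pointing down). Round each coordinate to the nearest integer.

Content width = 6761 − 753 − 768 = 5240 px; content height = 4746 − 278 − 891 = 3577 px.
Top-left is one-third across and one-third down within the content area.
x = 753 + 1 × 5240/3 = 753 + 1746.67 ≈ 2500
y = 278 + 1 × 3577/3 = 278 + 1192.33 ≈ 1470

(2500, 1470)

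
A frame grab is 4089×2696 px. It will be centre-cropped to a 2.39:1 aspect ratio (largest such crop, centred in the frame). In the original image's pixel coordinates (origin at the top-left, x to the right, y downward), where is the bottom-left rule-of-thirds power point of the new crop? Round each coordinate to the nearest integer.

4089/2696 < 2.39/1, so the 2.39:1 crop keeps the full width 4089 and trims height to 4089 × 1/2.39 = 1710.88 px.
Top offset = (2696 − 1710.88)/2 = 492.56 px; left offset = 0.
Bottom-left is one-third across and two-thirds down within the crop:
x = 0.00 + 1 × 4089.00/3 ≈ 1363; y = 492.56 + 2 × 1710.88/3 ≈ 1633.

(1363, 1633)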